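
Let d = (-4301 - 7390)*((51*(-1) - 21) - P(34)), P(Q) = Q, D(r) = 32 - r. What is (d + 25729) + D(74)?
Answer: 1264933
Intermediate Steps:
d = 1239246 (d = (-4301 - 7390)*((51*(-1) - 21) - 1*34) = -11691*((-51 - 21) - 34) = -11691*(-72 - 34) = -11691*(-106) = 1239246)
(d + 25729) + D(74) = (1239246 + 25729) + (32 - 1*74) = 1264975 + (32 - 74) = 1264975 - 42 = 1264933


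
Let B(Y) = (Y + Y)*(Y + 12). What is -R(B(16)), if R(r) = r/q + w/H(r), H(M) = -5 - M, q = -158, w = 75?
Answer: 409573/71179 ≈ 5.7541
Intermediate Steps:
B(Y) = 2*Y*(12 + Y) (B(Y) = (2*Y)*(12 + Y) = 2*Y*(12 + Y))
R(r) = 75/(-5 - r) - r/158 (R(r) = r/(-158) + 75/(-5 - r) = r*(-1/158) + 75/(-5 - r) = -r/158 + 75/(-5 - r) = 75/(-5 - r) - r/158)
-R(B(16)) = -(-75/(5 + 2*16*(12 + 16)) - 16*(12 + 16)/79) = -(-75/(5 + 2*16*28) - 16*28/79) = -(-75/(5 + 896) - 1/158*896) = -(-75/901 - 448/79) = -1*(-409573/71179) = 409573/71179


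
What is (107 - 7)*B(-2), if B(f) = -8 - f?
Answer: -600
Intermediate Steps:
(107 - 7)*B(-2) = (107 - 7)*(-8 - 1*(-2)) = 100*(-8 + 2) = 100*(-6) = -600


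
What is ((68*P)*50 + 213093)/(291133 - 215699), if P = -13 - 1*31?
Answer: 63493/75434 ≈ 0.84170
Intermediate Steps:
P = -44 (P = -13 - 31 = -44)
((68*P)*50 + 213093)/(291133 - 215699) = ((68*(-44))*50 + 213093)/(291133 - 215699) = (-2992*50 + 213093)/75434 = (-149600 + 213093)*(1/75434) = 63493*(1/75434) = 63493/75434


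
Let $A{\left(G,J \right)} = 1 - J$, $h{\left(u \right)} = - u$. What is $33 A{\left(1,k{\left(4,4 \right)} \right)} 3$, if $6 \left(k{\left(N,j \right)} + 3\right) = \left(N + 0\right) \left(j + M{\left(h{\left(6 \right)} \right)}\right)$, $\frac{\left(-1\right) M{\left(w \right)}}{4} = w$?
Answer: $-1452$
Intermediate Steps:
$M{\left(w \right)} = - 4 w$
$k{\left(N,j \right)} = -3 + \frac{N \left(24 + j\right)}{6}$ ($k{\left(N,j \right)} = -3 + \frac{\left(N + 0\right) \left(j - 4 \left(\left(-1\right) 6\right)\right)}{6} = -3 + \frac{N \left(j - -24\right)}{6} = -3 + \frac{N \left(j + 24\right)}{6} = -3 + \frac{N \left(24 + j\right)}{6}$)
$33 A{\left(1,k{\left(4,4 \right)} \right)} 3 = 33 \left(1 - \left(-3 + 4 \cdot 4 + \frac{1}{6} \cdot 4 \cdot 4\right)\right) 3 = 33 \left(1 - \left(-3 + 16 + \frac{8}{3}\right)\right) 3 = 33 \left(1 - \frac{47}{3}\right) 3 = 33 \left(- \frac{44}{3}\right) 3 = \left(-484\right) 3 = -1452$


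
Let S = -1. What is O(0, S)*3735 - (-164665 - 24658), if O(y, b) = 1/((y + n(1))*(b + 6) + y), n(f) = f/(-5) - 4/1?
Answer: 1324016/7 ≈ 1.8915e+5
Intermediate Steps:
n(f) = -4 - f/5 (n(f) = f*(-1/5) - 4*1 = -f/5 - 4 = -4 - f/5)
O(y, b) = 1/(y + (6 + b)*(-21/5 + y)) (O(y, b) = 1/((y + (-4 - 1/5*1))*(b + 6) + y) = 1/((y + (-4 - 1/5))*(6 + b) + y) = 1/((y - 21/5)*(6 + b) + y) = 1/((-21/5 + y)*(6 + b) + y) = 1/((6 + b)*(-21/5 + y) + y) = 1/(y + (6 + b)*(-21/5 + y)))
O(0, S)*3735 - (-164665 - 24658) = (5/(-126 - 21*(-1) + 35*0 + 5*(-1)*0))*3735 - (-164665 - 24658) = (5/(-126 + 21 + 0 + 0))*3735 - 1*(-189323) = (5/(-105))*3735 + 189323 = (5*(-1/105))*3735 + 189323 = -1/21*3735 + 189323 = -1245/7 + 189323 = 1324016/7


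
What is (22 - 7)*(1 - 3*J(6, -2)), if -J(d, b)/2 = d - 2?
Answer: 375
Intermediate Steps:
J(d, b) = 4 - 2*d (J(d, b) = -2*(d - 2) = -2*(-2 + d) = 4 - 2*d)
(22 - 7)*(1 - 3*J(6, -2)) = (22 - 7)*(1 - 3*(4 - 2*6)) = 15*(1 - 3*(4 - 12)) = 15*(1 - 3*(-8)) = 15*(1 + 24) = 15*25 = 375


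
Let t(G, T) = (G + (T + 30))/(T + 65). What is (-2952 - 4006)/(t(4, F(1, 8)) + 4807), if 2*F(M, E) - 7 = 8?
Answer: -504455/348549 ≈ -1.4473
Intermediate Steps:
F(M, E) = 15/2 (F(M, E) = 7/2 + (½)*8 = 7/2 + 4 = 15/2)
t(G, T) = (30 + G + T)/(65 + T) (t(G, T) = (G + (30 + T))/(65 + T) = (30 + G + T)/(65 + T))
(-2952 - 4006)/(t(4, F(1, 8)) + 4807) = (-2952 - 4006)/((30 + 4 + 15/2)/(65 + 15/2) + 4807) = -6958/((83/2)/(145/2) + 4807) = -6958/((2/145)*(83/2) + 4807) = -6958/(83/145 + 4807) = -6958/697098/145 = -6958*145/697098 = -504455/348549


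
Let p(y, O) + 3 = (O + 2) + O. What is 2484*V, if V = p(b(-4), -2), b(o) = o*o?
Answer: -12420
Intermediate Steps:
b(o) = o²
p(y, O) = -1 + 2*O (p(y, O) = -3 + ((O + 2) + O) = -3 + ((2 + O) + O) = -3 + (2 + 2*O) = -1 + 2*O)
V = -5 (V = -1 + 2*(-2) = -1 - 4 = -5)
2484*V = 2484*(-5) = -12420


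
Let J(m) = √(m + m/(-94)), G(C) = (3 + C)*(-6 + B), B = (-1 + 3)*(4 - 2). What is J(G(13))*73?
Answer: 292*I*√4371/47 ≈ 410.75*I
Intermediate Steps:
B = 4 (B = 2*2 = 4)
G(C) = -6 - 2*C (G(C) = (3 + C)*(-6 + 4) = (3 + C)*(-2) = -6 - 2*C)
J(m) = √8742*√m/94 (J(m) = √(m + m*(-1/94)) = √(m - m/94) = √(93*m/94) = √8742*√m/94)
J(G(13))*73 = (√8742*√(-6 - 2*13)/94)*73 = (√8742*√(-6 - 26)/94)*73 = (√8742*√(-32)/94)*73 = (√8742*(4*I*√2)/94)*73 = (4*I*√4371/47)*73 = 292*I*√4371/47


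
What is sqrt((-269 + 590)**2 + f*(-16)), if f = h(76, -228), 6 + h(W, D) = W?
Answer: sqrt(101921) ≈ 319.25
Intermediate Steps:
h(W, D) = -6 + W
f = 70 (f = -6 + 76 = 70)
sqrt((-269 + 590)**2 + f*(-16)) = sqrt((-269 + 590)**2 + 70*(-16)) = sqrt(321**2 - 1120) = sqrt(103041 - 1120) = sqrt(101921)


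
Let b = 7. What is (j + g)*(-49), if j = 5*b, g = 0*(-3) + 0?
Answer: -1715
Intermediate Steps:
g = 0 (g = 0 + 0 = 0)
j = 35 (j = 5*7 = 35)
(j + g)*(-49) = (35 + 0)*(-49) = 35*(-49) = -1715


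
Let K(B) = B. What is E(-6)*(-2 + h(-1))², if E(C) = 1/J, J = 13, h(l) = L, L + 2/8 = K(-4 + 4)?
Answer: 81/208 ≈ 0.38942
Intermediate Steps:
L = -¼ (L = -¼ + (-4 + 4) = -¼ + 0 = -¼ ≈ -0.25000)
h(l) = -¼
E(C) = 1/13
E(-6)*(-2 + h(-1))² = (-2 - ¼)²/13 = (-9/4)²/13 = (1/13)*(81/16) = 81/208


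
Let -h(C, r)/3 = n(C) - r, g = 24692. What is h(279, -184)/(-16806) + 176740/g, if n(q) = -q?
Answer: 246937935/34581146 ≈ 7.1408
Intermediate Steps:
h(C, r) = 3*C + 3*r (h(C, r) = -3*(-C - r) = 3*C + 3*r)
h(279, -184)/(-16806) + 176740/g = (3*279 + 3*(-184))/(-16806) + 176740/24692 = (837 - 552)*(-1/16806) + 176740*(1/24692) = 285*(-1/16806) + 44185/6173 = -95/5602 + 44185/6173 = 246937935/34581146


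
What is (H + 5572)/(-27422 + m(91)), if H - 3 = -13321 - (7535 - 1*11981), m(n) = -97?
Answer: 1100/9173 ≈ 0.11992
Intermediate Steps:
H = -8872 (H = 3 + (-13321 - (7535 - 1*11981)) = 3 + (-13321 - (7535 - 11981)) = 3 + (-13321 - 1*(-4446)) = 3 + (-13321 + 4446) = 3 - 8875 = -8872)
(H + 5572)/(-27422 + m(91)) = (-8872 + 5572)/(-27422 - 97) = -3300/(-27519) = -3300*(-1/27519) = 1100/9173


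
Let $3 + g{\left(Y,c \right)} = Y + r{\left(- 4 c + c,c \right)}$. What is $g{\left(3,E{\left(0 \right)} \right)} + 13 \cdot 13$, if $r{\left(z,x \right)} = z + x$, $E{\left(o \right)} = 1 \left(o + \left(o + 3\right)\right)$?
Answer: $163$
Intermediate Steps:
$E{\left(o \right)} = 3 + 2 o$ ($E{\left(o \right)} = 1 \left(o + \left(3 + o\right)\right) = 1 \left(3 + 2 o\right) = 3 + 2 o$)
$r{\left(z,x \right)} = x + z$
$g{\left(Y,c \right)} = -3 + Y - 2 c$ ($g{\left(Y,c \right)} = -3 + \left(Y + \left(c + \left(- 4 c + c\right)\right)\right) = -3 + \left(Y + \left(c - 3 c\right)\right) = -3 + \left(Y - 2 c\right) = -3 + Y - 2 c$)
$g{\left(3,E{\left(0 \right)} \right)} + 13 \cdot 13 = \left(-3 + 3 - 2 \left(3 + 2 \cdot 0\right)\right) + 13 \cdot 13 = \left(-3 + 3 - 2 \left(3 + 0\right)\right) + 169 = \left(-3 + 3 - 6\right) + 169 = -6 + 169 = 163$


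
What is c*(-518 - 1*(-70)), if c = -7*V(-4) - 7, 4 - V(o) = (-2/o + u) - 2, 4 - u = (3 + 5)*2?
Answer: 58016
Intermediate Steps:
u = -12 (u = 4 - (3 + 5)*2 = 4 - 8*2 = 4 - 1*16 = 4 - 16 = -12)
V(o) = 18 + 2/o (V(o) = 4 - ((-2/o - 12) - 2) = 4 - ((-12 - 2/o) - 2) = 4 - (-14 - 2/o) = 4 + (14 + 2/o) = 18 + 2/o)
c = -259/2 (c = -7*(18 + 2/(-4)) - 7 = -7*(18 + 2*(-¼)) - 7 = -7*(18 - ½) - 7 = -7*35/2 - 7 = -245/2 - 7 = -259/2 ≈ -129.50)
c*(-518 - 1*(-70)) = -259*(-518 - 1*(-70))/2 = -259*(-518 + 70)/2 = -259/2*(-448) = 58016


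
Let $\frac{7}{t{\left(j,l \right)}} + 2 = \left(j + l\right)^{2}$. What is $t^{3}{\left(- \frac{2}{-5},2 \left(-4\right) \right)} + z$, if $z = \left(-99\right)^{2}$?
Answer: $\frac{26549649873559}{2708870984} \approx 9801.0$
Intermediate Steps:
$z = 9801$
$t{\left(j,l \right)} = \frac{7}{-2 + \left(j + l\right)^{2}}$
$t^{3}{\left(- \frac{2}{-5},2 \left(-4\right) \right)} + z = \left(\frac{7}{-2 + \left(- \frac{2}{-5} + 2 \left(-4\right)\right)^{2}}\right)^{3} + 9801 = \left(\frac{7}{-2 + \left(\left(-2\right) \left(- \frac{1}{5}\right) - 8\right)^{2}}\right)^{3} + 9801 = \left(\frac{7}{-2 + \left(\frac{2}{5} - 8\right)^{2}}\right)^{3} + 9801 = \left(\frac{7}{-2 + \left(- \frac{38}{5}\right)^{2}}\right)^{3} + 9801 = \left(\frac{7}{-2 + \frac{1444}{25}}\right)^{3} + 9801 = \left(\frac{7}{\frac{1394}{25}}\right)^{3} + 9801 = \left(7 \cdot \frac{25}{1394}\right)^{3} + 9801 = \left(\frac{175}{1394}\right)^{3} + 9801 = \frac{5359375}{2708870984} + 9801 = \frac{26549649873559}{2708870984}$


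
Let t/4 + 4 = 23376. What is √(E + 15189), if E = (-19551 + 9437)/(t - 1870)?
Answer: 2*√7968336336449/45809 ≈ 123.24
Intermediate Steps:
t = 93488 (t = -16 + 4*23376 = -16 + 93504 = 93488)
E = -5057/45809 (E = (-19551 + 9437)/(93488 - 1870) = -10114/91618 = -10114*1/91618 = -5057/45809 ≈ -0.11039)
√(E + 15189) = √(-5057/45809 + 15189) = √(695787844/45809) = 2*√7968336336449/45809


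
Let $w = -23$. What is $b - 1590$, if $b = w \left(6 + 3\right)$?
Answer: $-1797$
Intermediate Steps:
$b = -207$ ($b = - 23 \left(6 + 3\right) = \left(-23\right) 9 = -207$)
$b - 1590 = -207 - 1590 = -1797$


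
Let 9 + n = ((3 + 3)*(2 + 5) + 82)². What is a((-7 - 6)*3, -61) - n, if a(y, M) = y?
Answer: -15406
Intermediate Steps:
n = 15367 (n = -9 + ((3 + 3)*(2 + 5) + 82)² = -9 + (6*7 + 82)² = -9 + (42 + 82)² = -9 + 124² = -9 + 15376 = 15367)
a((-7 - 6)*3, -61) - n = (-7 - 6)*3 - 1*15367 = -13*3 - 15367 = -39 - 15367 = -15406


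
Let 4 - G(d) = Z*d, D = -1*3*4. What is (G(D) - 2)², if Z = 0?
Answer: 4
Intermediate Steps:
D = -12 (D = -3*4 = -12)
G(d) = 4 (G(d) = 4 - 0*d = 4 - 1*0 = 4 + 0 = 4)
(G(D) - 2)² = (4 - 2)² = 2² = 4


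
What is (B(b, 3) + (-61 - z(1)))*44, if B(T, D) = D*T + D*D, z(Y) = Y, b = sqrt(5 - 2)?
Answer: -2332 + 132*sqrt(3) ≈ -2103.4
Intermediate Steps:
b = sqrt(3) ≈ 1.7320
B(T, D) = D**2 + D*T (B(T, D) = D*T + D**2 = D**2 + D*T)
(B(b, 3) + (-61 - z(1)))*44 = (3*(3 + sqrt(3)) + (-61 - 1*1))*44 = ((9 + 3*sqrt(3)) + (-61 - 1))*44 = ((9 + 3*sqrt(3)) - 62)*44 = (-53 + 3*sqrt(3))*44 = -2332 + 132*sqrt(3)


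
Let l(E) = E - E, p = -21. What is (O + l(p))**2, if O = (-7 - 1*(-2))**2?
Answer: 625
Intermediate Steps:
l(E) = 0
O = 25 (O = (-7 + 2)**2 = (-5)**2 = 25)
(O + l(p))**2 = (25 + 0)**2 = 25**2 = 625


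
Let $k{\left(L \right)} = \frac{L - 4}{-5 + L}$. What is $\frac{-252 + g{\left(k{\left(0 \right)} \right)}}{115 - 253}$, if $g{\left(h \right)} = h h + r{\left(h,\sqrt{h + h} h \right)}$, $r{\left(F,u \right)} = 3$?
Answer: $\frac{6209}{3450} \approx 1.7997$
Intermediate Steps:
$k{\left(L \right)} = \frac{-4 + L}{-5 + L}$
$g{\left(h \right)} = 3 + h^{2}$ ($g{\left(h \right)} = h h + 3 = h^{2} + 3 = 3 + h^{2}$)
$\frac{-252 + g{\left(k{\left(0 \right)} \right)}}{115 - 253} = \frac{-252 + \left(3 + \left(\frac{-4 + 0}{-5 + 0}\right)^{2}\right)}{115 - 253} = \frac{-252 + \left(3 + \left(\frac{1}{-5} \left(-4\right)\right)^{2}\right)}{-138} = \left(-252 + \left(3 + \left(\left(- \frac{1}{5}\right) \left(-4\right)\right)^{2}\right)\right) \left(- \frac{1}{138}\right) = \left(-252 + \left(3 + \left(\frac{4}{5}\right)^{2}\right)\right) \left(- \frac{1}{138}\right) = \left(-252 + \left(3 + \frac{16}{25}\right)\right) \left(- \frac{1}{138}\right) = \left(-252 + \frac{91}{25}\right) \left(- \frac{1}{138}\right) = \left(- \frac{6209}{25}\right) \left(- \frac{1}{138}\right) = \frac{6209}{3450}$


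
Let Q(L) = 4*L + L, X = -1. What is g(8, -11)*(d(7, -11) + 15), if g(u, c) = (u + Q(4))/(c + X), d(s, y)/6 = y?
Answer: 119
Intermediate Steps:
d(s, y) = 6*y
Q(L) = 5*L
g(u, c) = (20 + u)/(-1 + c) (g(u, c) = (u + 5*4)/(c - 1) = (u + 20)/(-1 + c) = (20 + u)/(-1 + c))
g(8, -11)*(d(7, -11) + 15) = ((20 + 8)/(-1 - 11))*(6*(-11) + 15) = (28/(-12))*(-66 + 15) = -1/12*28*(-51) = -7/3*(-51) = 119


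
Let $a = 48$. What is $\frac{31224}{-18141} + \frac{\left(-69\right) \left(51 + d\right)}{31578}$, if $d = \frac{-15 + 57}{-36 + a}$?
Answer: $- \frac{234269045}{127301444} \approx -1.8403$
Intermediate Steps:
$d = \frac{7}{2}$ ($d = \frac{-15 + 57}{-36 + 48} = \frac{42}{12} = 42 \cdot \frac{1}{12} = \frac{7}{2} \approx 3.5$)
$\frac{31224}{-18141} + \frac{\left(-69\right) \left(51 + d\right)}{31578} = \frac{31224}{-18141} + \frac{\left(-69\right) \left(51 + \frac{7}{2}\right)}{31578} = 31224 \left(- \frac{1}{18141}\right) + \left(-69\right) \frac{109}{2} \cdot \frac{1}{31578} = - \frac{10408}{6047} - \frac{2507}{21052} = - \frac{234269045}{127301444}$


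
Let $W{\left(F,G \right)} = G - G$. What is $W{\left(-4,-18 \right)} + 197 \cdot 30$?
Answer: $5910$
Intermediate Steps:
$W{\left(F,G \right)} = 0$
$W{\left(-4,-18 \right)} + 197 \cdot 30 = 0 + 197 \cdot 30 = 0 + 5910 = 5910$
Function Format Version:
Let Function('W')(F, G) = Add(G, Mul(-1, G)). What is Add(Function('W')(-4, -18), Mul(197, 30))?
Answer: 5910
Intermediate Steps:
Function('W')(F, G) = 0
Add(Function('W')(-4, -18), Mul(197, 30)) = Add(0, Mul(197, 30)) = Add(0, 5910) = 5910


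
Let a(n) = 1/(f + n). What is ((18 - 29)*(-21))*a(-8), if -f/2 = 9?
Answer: -231/26 ≈ -8.8846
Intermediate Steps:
f = -18 (f = -2*9 = -18)
a(n) = 1/(-18 + n)
((18 - 29)*(-21))*a(-8) = ((18 - 29)*(-21))/(-18 - 8) = -11*(-21)/(-26) = 231*(-1/26) = -231/26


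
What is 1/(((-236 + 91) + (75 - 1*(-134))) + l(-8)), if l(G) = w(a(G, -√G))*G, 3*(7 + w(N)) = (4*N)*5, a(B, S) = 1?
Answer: 3/200 ≈ 0.015000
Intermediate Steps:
w(N) = -7 + 20*N/3 (w(N) = -7 + ((4*N)*5)/3 = -7 + (20*N)/3 = -7 + 20*N/3)
l(G) = -G/3 (l(G) = (-7 + (20/3)*1)*G = (-7 + 20/3)*G = -G/3)
1/(((-236 + 91) + (75 - 1*(-134))) + l(-8)) = 1/(((-236 + 91) + (75 - 1*(-134))) - ⅓*(-8)) = 1/((-145 + (75 + 134)) + 8/3) = 1/((-145 + 209) + 8/3) = 1/(64 + 8/3) = 1/(200/3) = 3/200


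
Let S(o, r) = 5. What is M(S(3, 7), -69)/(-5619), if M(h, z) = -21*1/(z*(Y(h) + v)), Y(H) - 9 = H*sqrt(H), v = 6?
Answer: -7/861580 + 7*sqrt(5)/2584740 ≈ -2.0689e-6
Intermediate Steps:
Y(H) = 9 + H**(3/2) (Y(H) = 9 + H*sqrt(H) = 9 + H**(3/2))
M(h, z) = -21/(z*(15 + h**(3/2))) (M(h, z) = -21*1/(z*((9 + h**(3/2)) + 6)) = -21*1/(z*(15 + h**(3/2))) = -21/(z*(15 + h**(3/2))))
M(S(3, 7), -69)/(-5619) = -21/(-69*(15 + 5**(3/2)))/(-5619) = -21*(-1/69)/(15 + 5*sqrt(5))*(-1/5619) = (7/(23*(15 + 5*sqrt(5))))*(-1/5619) = -7/(129237*(15 + 5*sqrt(5)))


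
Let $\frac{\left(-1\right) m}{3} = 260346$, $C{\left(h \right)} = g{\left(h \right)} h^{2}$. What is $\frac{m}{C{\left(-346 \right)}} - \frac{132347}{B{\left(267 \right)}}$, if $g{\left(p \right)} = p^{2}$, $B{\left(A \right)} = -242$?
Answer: $\frac{474196628512109}{867081199688} \approx 546.89$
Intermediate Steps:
$C{\left(h \right)} = h^{4}$ ($C{\left(h \right)} = h^{2} h^{2} = h^{4}$)
$m = -781038$ ($m = \left(-3\right) 260346 = -781038$)
$\frac{m}{C{\left(-346 \right)}} - \frac{132347}{B{\left(267 \right)}} = - \frac{781038}{\left(-346\right)^{4}} - \frac{132347}{-242} = - \frac{781038}{14331920656} - - \frac{132347}{242} = \left(-781038\right) \frac{1}{14331920656} + \frac{132347}{242} = - \frac{390519}{7165960328} + \frac{132347}{242} = \frac{474196628512109}{867081199688}$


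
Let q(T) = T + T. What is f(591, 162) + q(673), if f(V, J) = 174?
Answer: 1520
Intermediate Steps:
q(T) = 2*T
f(591, 162) + q(673) = 174 + 2*673 = 174 + 1346 = 1520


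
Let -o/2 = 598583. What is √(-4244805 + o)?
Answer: I*√5441971 ≈ 2332.8*I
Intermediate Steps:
o = -1197166 (o = -2*598583 = -1197166)
√(-4244805 + o) = √(-4244805 - 1197166) = √(-5441971) = I*√5441971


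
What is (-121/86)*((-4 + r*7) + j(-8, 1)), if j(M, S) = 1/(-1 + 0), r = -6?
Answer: 5687/86 ≈ 66.128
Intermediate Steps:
j(M, S) = -1 (j(M, S) = 1/(-1) = -1)
(-121/86)*((-4 + r*7) + j(-8, 1)) = (-121/86)*((-4 - 6*7) - 1) = (-121*1/86)*((-4 - 42) - 1) = -121*(-46 - 1)/86 = -121/86*(-47) = 5687/86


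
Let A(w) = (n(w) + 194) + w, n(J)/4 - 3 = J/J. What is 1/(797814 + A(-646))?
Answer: 1/797378 ≈ 1.2541e-6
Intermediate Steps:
n(J) = 16 (n(J) = 12 + 4*(J/J) = 12 + 4*1 = 12 + 4 = 16)
A(w) = 210 + w (A(w) = (16 + 194) + w = 210 + w)
1/(797814 + A(-646)) = 1/(797814 + (210 - 646)) = 1/(797814 - 436) = 1/797378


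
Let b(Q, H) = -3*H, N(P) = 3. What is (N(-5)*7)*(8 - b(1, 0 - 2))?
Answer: 42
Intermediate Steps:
(N(-5)*7)*(8 - b(1, 0 - 2)) = (3*7)*(8 - (-3)*(0 - 2)) = 21*(8 - (-3)*(-2)) = 21*(8 - 1*6) = 21*(8 - 6) = 21*2 = 42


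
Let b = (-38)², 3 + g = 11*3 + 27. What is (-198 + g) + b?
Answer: 1303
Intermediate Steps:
g = 57 (g = -3 + (11*3 + 27) = -3 + (33 + 27) = -3 + 60 = 57)
b = 1444
(-198 + g) + b = (-198 + 57) + 1444 = -141 + 1444 = 1303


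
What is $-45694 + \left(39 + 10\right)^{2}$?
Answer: $-43293$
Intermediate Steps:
$-45694 + \left(39 + 10\right)^{2} = -45694 + 49^{2} = -45694 + 2401 = -43293$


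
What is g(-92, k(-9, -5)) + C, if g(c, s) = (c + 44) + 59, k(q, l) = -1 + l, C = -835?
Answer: -824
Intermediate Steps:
g(c, s) = 103 + c (g(c, s) = (44 + c) + 59 = 103 + c)
g(-92, k(-9, -5)) + C = (103 - 92) - 835 = 11 - 835 = -824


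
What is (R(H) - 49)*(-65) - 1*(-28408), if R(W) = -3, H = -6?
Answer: 31788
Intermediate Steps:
(R(H) - 49)*(-65) - 1*(-28408) = (-3 - 49)*(-65) - 1*(-28408) = -52*(-65) + 28408 = 3380 + 28408 = 31788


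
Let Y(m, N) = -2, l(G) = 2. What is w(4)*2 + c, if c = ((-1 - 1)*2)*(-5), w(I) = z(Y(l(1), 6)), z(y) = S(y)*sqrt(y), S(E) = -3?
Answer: 20 - 6*I*sqrt(2) ≈ 20.0 - 8.4853*I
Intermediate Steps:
z(y) = -3*sqrt(y)
w(I) = -3*I*sqrt(2)
c = 20 (c = -2*2*(-5) = -4*(-5) = 20)
w(4)*2 + c = -3*I*sqrt(2)*2 + 20 = -6*I*sqrt(2) + 20 = 20 - 6*I*sqrt(2)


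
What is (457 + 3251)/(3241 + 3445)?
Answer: 1854/3343 ≈ 0.55459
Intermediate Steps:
(457 + 3251)/(3241 + 3445) = 3708/6686 = 3708*(1/6686) = 1854/3343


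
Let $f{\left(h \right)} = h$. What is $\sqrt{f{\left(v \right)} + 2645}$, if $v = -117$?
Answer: $4 \sqrt{158} \approx 50.279$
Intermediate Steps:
$\sqrt{f{\left(v \right)} + 2645} = \sqrt{-117 + 2645} = \sqrt{2528} = 4 \sqrt{158}$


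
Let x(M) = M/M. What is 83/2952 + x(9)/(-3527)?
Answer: 289789/10411704 ≈ 0.027833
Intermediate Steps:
x(M) = 1
83/2952 + x(9)/(-3527) = 83/2952 + 1/(-3527) = 83*(1/2952) + 1*(-1/3527) = 83/2952 - 1/3527 = 289789/10411704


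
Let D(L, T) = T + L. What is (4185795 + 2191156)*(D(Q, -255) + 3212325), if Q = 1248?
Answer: 20491171433418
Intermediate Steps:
D(L, T) = L + T
(4185795 + 2191156)*(D(Q, -255) + 3212325) = (4185795 + 2191156)*((1248 - 255) + 3212325) = 6376951*(993 + 3212325) = 6376951*3213318 = 20491171433418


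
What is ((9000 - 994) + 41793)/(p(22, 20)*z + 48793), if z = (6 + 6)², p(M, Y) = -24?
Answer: 49799/45337 ≈ 1.0984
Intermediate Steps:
z = 144 (z = 12² = 144)
((9000 - 994) + 41793)/(p(22, 20)*z + 48793) = ((9000 - 994) + 41793)/(-24*144 + 48793) = (8006 + 41793)/(-3456 + 48793) = 49799/45337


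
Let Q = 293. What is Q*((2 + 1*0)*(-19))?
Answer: -11134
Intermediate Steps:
Q*((2 + 1*0)*(-19)) = 293*((2 + 1*0)*(-19)) = 293*((2 + 0)*(-19)) = 293*(2*(-19)) = 293*(-38) = -11134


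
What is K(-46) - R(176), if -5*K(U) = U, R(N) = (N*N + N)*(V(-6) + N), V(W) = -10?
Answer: -25856114/5 ≈ -5.1712e+6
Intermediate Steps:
R(N) = (-10 + N)*(N + N²) (R(N) = (N*N + N)*(-10 + N) = (N² + N)*(-10 + N) = (N + N²)*(-10 + N) = (-10 + N)*(N + N²))
K(U) = -U/5
K(-46) - R(176) = -⅕*(-46) - 176*(-10 + 176² - 9*176) = 46/5 - 176*(-10 + 30976 - 1584) = 46/5 - 176*29382 = 46/5 - 1*5171232 = 46/5 - 5171232 = -25856114/5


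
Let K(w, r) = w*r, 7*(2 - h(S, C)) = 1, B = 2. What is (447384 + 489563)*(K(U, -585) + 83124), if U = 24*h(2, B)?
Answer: 374167910556/7 ≈ 5.3453e+10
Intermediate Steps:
h(S, C) = 13/7 (h(S, C) = 2 - 1/7*1 = 2 - 1/7 = 13/7)
U = 312/7 (U = 24*(13/7) = 312/7 ≈ 44.571)
K(w, r) = r*w
(447384 + 489563)*(K(U, -585) + 83124) = (447384 + 489563)*(-585*312/7 + 83124) = 936947*(-182520/7 + 83124) = 936947*(399348/7) = 374167910556/7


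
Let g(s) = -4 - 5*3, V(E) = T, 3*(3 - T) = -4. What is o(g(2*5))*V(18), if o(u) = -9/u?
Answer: 39/19 ≈ 2.0526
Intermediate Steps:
T = 13/3 (T = 3 - ⅓*(-4) = 3 + 4/3 = 13/3 ≈ 4.3333)
V(E) = 13/3
g(s) = -19 (g(s) = -4 - 15 = -19)
o(g(2*5))*V(18) = -9/(-19)*(13/3) = -9*(-1/19)*(13/3) = (9/19)*(13/3) = 39/19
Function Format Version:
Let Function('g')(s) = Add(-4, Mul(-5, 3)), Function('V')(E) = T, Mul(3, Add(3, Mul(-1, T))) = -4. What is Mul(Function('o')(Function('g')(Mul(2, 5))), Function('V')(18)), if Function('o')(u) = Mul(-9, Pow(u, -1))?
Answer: Rational(39, 19) ≈ 2.0526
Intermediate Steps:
T = Rational(13, 3) (T = Add(3, Mul(Rational(-1, 3), -4)) = Add(3, Rational(4, 3)) = Rational(13, 3) ≈ 4.3333)
Function('V')(E) = Rational(13, 3)
Function('g')(s) = -19 (Function('g')(s) = Add(-4, -15) = -19)
Mul(Function('o')(Function('g')(Mul(2, 5))), Function('V')(18)) = Mul(Mul(-9, Pow(-19, -1)), Rational(13, 3)) = Mul(Mul(-9, Rational(-1, 19)), Rational(13, 3)) = Mul(Rational(9, 19), Rational(13, 3)) = Rational(39, 19)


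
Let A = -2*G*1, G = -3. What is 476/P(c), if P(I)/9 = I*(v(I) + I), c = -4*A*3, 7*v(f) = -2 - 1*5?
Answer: 119/11826 ≈ 0.010063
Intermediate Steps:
v(f) = -1 (v(f) = (-2 - 1*5)/7 = (-2 - 5)/7 = (⅐)*(-7) = -1)
A = 6 (A = -2*(-3)*1 = 6*1 = 6)
c = -72 (c = -4*6*3 = -24*3 = -72)
P(I) = 9*I*(-1 + I) (P(I) = 9*(I*(-1 + I)) = 9*I*(-1 + I))
476/P(c) = 476/((9*(-72)*(-1 - 72))) = 476/((9*(-72)*(-73))) = 476/47304 = 476*(1/47304) = 119/11826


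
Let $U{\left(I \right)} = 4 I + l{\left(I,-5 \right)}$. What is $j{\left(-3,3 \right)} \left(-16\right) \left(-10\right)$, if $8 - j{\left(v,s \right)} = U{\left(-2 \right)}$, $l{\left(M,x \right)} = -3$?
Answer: $3040$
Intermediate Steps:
$U{\left(I \right)} = -3 + 4 I$ ($U{\left(I \right)} = 4 I - 3 = -3 + 4 I$)
$j{\left(v,s \right)} = 19$ ($j{\left(v,s \right)} = 8 - \left(-3 + 4 \left(-2\right)\right) = 8 - \left(-3 - 8\right) = 8 - -11 = 8 + 11 = 19$)
$j{\left(-3,3 \right)} \left(-16\right) \left(-10\right) = 19 \left(-16\right) \left(-10\right) = \left(-304\right) \left(-10\right) = 3040$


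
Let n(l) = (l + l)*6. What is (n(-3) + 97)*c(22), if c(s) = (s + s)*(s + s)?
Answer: 118096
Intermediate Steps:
n(l) = 12*l (n(l) = (2*l)*6 = 12*l)
c(s) = 4*s² (c(s) = (2*s)*(2*s) = 4*s²)
(n(-3) + 97)*c(22) = (12*(-3) + 97)*(4*22²) = (-36 + 97)*(4*484) = 61*1936 = 118096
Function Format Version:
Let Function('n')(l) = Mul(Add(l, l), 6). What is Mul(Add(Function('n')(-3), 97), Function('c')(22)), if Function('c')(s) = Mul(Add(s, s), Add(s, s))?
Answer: 118096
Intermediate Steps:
Function('n')(l) = Mul(12, l) (Function('n')(l) = Mul(Mul(2, l), 6) = Mul(12, l))
Function('c')(s) = Mul(4, Pow(s, 2)) (Function('c')(s) = Mul(Mul(2, s), Mul(2, s)) = Mul(4, Pow(s, 2)))
Mul(Add(Function('n')(-3), 97), Function('c')(22)) = Mul(Add(Mul(12, -3), 97), Mul(4, Pow(22, 2))) = Mul(Add(-36, 97), Mul(4, 484)) = Mul(61, 1936) = 118096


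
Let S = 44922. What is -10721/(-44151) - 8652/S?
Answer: 16602385/330558537 ≈ 0.050225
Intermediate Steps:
-10721/(-44151) - 8652/S = -10721/(-44151) - 8652/44922 = -10721*(-1/44151) - 8652*1/44922 = 10721/44151 - 1442/7487 = 16602385/330558537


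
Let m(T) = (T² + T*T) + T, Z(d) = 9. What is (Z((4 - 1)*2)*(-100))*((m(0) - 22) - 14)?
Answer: 32400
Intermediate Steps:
m(T) = T + 2*T² (m(T) = (T² + T²) + T = 2*T² + T = T + 2*T²)
(Z((4 - 1)*2)*(-100))*((m(0) - 22) - 14) = (9*(-100))*((0*(1 + 2*0) - 22) - 14) = -900*((0*(1 + 0) - 22) - 14) = -900*((0*1 - 22) - 14) = -900*((0 - 22) - 14) = -900*(-22 - 14) = -900*(-36) = 32400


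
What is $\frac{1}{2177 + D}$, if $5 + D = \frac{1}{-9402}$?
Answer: $\frac{9402}{20421143} \approx 0.00046041$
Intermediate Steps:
$D = - \frac{47011}{9402}$ ($D = -5 + \frac{1}{-9402} = -5 - \frac{1}{9402} = - \frac{47011}{9402} \approx -5.0001$)
$\frac{1}{2177 + D} = \frac{1}{2177 - \frac{47011}{9402}} = \frac{1}{\frac{20421143}{9402}} = \frac{9402}{20421143}$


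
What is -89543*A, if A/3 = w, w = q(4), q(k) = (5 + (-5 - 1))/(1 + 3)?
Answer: 268629/4 ≈ 67157.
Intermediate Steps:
q(k) = -¼ (q(k) = (5 - 6)/4 = -1*¼ = -¼)
w = -¼ ≈ -0.25000
A = -¾ (A = 3*(-¼) = -¾ ≈ -0.75000)
-89543*A = -89543*(-¾) = 268629/4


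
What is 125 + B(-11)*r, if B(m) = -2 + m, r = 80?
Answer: -915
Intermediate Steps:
125 + B(-11)*r = 125 + (-2 - 11)*80 = 125 - 13*80 = 125 - 1040 = -915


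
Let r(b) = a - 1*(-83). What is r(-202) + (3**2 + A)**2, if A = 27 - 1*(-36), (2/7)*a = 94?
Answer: 5596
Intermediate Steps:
a = 329 (a = (7/2)*94 = 329)
A = 63 (A = 27 + 36 = 63)
r(b) = 412 (r(b) = 329 - 1*(-83) = 329 + 83 = 412)
r(-202) + (3**2 + A)**2 = 412 + (3**2 + 63)**2 = 412 + (9 + 63)**2 = 412 + 72**2 = 412 + 5184 = 5596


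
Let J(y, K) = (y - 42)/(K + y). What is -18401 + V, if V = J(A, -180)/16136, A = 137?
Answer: -12767497143/693848 ≈ -18401.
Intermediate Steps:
J(y, K) = (-42 + y)/(K + y)
V = -95/693848 (V = ((-42 + 137)/(-180 + 137))/16136 = (95/(-43))*(1/16136) = -1/43*95*(1/16136) = -95/43*1/16136 = -95/693848 ≈ -0.00013692)
-18401 + V = -18401 - 95/693848 = -12767497143/693848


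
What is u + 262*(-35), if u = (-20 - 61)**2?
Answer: -2609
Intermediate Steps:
u = 6561 (u = (-81)**2 = 6561)
u + 262*(-35) = 6561 + 262*(-35) = 6561 - 9170 = -2609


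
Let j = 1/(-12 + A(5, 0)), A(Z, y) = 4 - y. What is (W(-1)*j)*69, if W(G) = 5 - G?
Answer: -207/4 ≈ -51.750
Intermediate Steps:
j = -⅛ (j = 1/(-12 + (4 - 1*0)) = 1/(-12 + (4 + 0)) = 1/(-12 + 4) = 1/(-8) = -⅛ ≈ -0.12500)
(W(-1)*j)*69 = ((5 - 1*(-1))*(-⅛))*69 = ((5 + 1)*(-⅛))*69 = (6*(-⅛))*69 = -¾*69 = -207/4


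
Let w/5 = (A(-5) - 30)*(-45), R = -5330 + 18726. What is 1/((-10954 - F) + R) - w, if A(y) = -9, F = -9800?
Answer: -107423549/12242 ≈ -8775.0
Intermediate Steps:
R = 13396
w = 8775 (w = 5*((-9 - 30)*(-45)) = 5*(-39*(-45)) = 5*1755 = 8775)
1/((-10954 - F) + R) - w = 1/((-10954 - 1*(-9800)) + 13396) - 1*8775 = 1/((-10954 + 9800) + 13396) - 8775 = 1/(-1154 + 13396) - 8775 = 1/12242 - 8775 = -107423549/12242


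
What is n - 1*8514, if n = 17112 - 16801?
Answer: -8203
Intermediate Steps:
n = 311
n - 1*8514 = 311 - 1*8514 = 311 - 8514 = -8203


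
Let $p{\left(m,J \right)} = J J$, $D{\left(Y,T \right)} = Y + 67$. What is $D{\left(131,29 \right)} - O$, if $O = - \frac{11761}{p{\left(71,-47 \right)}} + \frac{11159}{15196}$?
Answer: $\frac{6800526797}{33567964} \approx 202.59$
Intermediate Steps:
$D{\left(Y,T \right)} = 67 + Y$
$p{\left(m,J \right)} = J^{2}$
$O = - \frac{154069925}{33567964}$ ($O = - \frac{11761}{\left(-47\right)^{2}} + \frac{11159}{15196} = - \frac{11761}{2209} + 11159 \cdot \frac{1}{15196} = \left(-11761\right) \frac{1}{2209} + \frac{11159}{15196} = - \frac{11761}{2209} + \frac{11159}{15196} = - \frac{154069925}{33567964} \approx -4.5898$)
$D{\left(131,29 \right)} - O = \left(67 + 131\right) - - \frac{154069925}{33567964} = 198 + \frac{154069925}{33567964} = \frac{6800526797}{33567964}$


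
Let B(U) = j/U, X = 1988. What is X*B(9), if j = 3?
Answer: 1988/3 ≈ 662.67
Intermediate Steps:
B(U) = 3/U
X*B(9) = 1988*(3/9) = 1988*(3*(⅑)) = 1988*(⅓) = 1988/3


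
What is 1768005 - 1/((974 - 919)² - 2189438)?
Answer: 3865589116066/2186413 ≈ 1.7680e+6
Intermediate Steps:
1768005 - 1/((974 - 919)² - 2189438) = 1768005 - 1/(55² - 2189438) = 1768005 - 1/(3025 - 2189438) = 1768005 - 1/(-2186413) = 1768005 - 1*(-1/2186413) = 1768005 + 1/2186413 = 3865589116066/2186413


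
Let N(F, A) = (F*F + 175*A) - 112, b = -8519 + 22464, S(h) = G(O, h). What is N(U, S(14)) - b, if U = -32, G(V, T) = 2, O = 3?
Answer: -12683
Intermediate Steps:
S(h) = 2
b = 13945
N(F, A) = -112 + F² + 175*A (N(F, A) = (F² + 175*A) - 112 = -112 + F² + 175*A)
N(U, S(14)) - b = (-112 + (-32)² + 175*2) - 1*13945 = (-112 + 1024 + 350) - 13945 = 1262 - 13945 = -12683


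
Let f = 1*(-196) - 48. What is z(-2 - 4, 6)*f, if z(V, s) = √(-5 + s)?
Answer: -244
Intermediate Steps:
f = -244 (f = -196 - 48 = -244)
z(-2 - 4, 6)*f = √(-5 + 6)*(-244) = √1*(-244) = 1*(-244) = -244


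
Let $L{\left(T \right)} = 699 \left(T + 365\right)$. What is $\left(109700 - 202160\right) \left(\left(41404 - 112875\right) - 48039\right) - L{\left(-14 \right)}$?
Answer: $11049649251$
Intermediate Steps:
$L{\left(T \right)} = 255135 + 699 T$ ($L{\left(T \right)} = 699 \left(365 + T\right) = 255135 + 699 T$)
$\left(109700 - 202160\right) \left(\left(41404 - 112875\right) - 48039\right) - L{\left(-14 \right)} = \left(109700 - 202160\right) \left(\left(41404 - 112875\right) - 48039\right) - \left(255135 + 699 \left(-14\right)\right) = - 92460 \left(-71471 - 48039\right) - \left(255135 - 9786\right) = \left(-92460\right) \left(-119510\right) - 245349 = 11049894600 - 245349 = 11049649251$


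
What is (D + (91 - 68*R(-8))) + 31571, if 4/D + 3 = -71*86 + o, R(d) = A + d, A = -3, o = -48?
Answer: 199548366/6157 ≈ 32410.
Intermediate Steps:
R(d) = -3 + d
D = -4/6157 (D = 4/(-3 + (-71*86 - 48)) = 4/(-3 + (-6106 - 48)) = 4/(-3 - 6154) = 4/(-6157) = 4*(-1/6157) = -4/6157 ≈ -0.00064967)
(D + (91 - 68*R(-8))) + 31571 = (-4/6157 + (91 - 68*(-3 - 8))) + 31571 = (-4/6157 + (91 - 68*(-11))) + 31571 = (-4/6157 + (91 + 748)) + 31571 = (-4/6157 + 839) + 31571 = 5165719/6157 + 31571 = 199548366/6157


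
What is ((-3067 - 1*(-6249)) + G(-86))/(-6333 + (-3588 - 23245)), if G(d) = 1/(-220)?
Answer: -700039/7296520 ≈ -0.095942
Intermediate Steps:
G(d) = -1/220
((-3067 - 1*(-6249)) + G(-86))/(-6333 + (-3588 - 23245)) = ((-3067 - 1*(-6249)) - 1/220)/(-6333 + (-3588 - 23245)) = ((-3067 + 6249) - 1/220)/(-6333 - 26833) = (3182 - 1/220)/(-33166) = (700039/220)*(-1/33166) = -700039/7296520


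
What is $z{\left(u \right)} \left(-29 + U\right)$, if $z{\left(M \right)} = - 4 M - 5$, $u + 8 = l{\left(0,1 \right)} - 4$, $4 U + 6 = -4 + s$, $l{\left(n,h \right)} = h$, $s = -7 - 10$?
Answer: $- \frac{5577}{4} \approx -1394.3$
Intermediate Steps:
$s = -17$ ($s = -7 - 10 = -17$)
$U = - \frac{27}{4}$ ($U = - \frac{3}{2} + \frac{-4 - 17}{4} = - \frac{3}{2} + \frac{1}{4} \left(-21\right) = - \frac{3}{2} - \frac{21}{4} = - \frac{27}{4} \approx -6.75$)
$u = -11$ ($u = -8 + \left(1 - 4\right) = -8 - 3 = -11$)
$z{\left(M \right)} = -5 - 4 M$
$z{\left(u \right)} \left(-29 + U\right) = \left(-5 - -44\right) \left(-29 - \frac{27}{4}\right) = \left(-5 + 44\right) \left(- \frac{143}{4}\right) = 39 \left(- \frac{143}{4}\right) = - \frac{5577}{4}$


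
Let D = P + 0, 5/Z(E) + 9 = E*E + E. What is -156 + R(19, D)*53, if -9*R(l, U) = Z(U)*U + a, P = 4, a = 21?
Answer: -28747/99 ≈ -290.37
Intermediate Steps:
Z(E) = 5/(-9 + E + E²) (Z(E) = 5/(-9 + (E*E + E)) = 5/(-9 + (E² + E)) = 5/(-9 + (E + E²)) = 5/(-9 + E + E²))
D = 4 (D = 4 + 0 = 4)
R(l, U) = -7/3 - 5*U/(9*(-9 + U + U²)) (R(l, U) = -((5/(-9 + U + U²))*U + 21)/9 = -(5*U/(-9 + U + U²) + 21)/9 = -(21 + 5*U/(-9 + U + U²))/9 = -7/3 - 5*U/(9*(-9 + U + U²)))
-156 + R(19, D)*53 = -156 + ((189 - 26*4 - 21*4²)/(9*(-9 + 4 + 4²)))*53 = -156 + ((189 - 104 - 21*16)/(9*(-9 + 4 + 16)))*53 = -156 + ((⅑)*(189 - 104 - 336)/11)*53 = -156 + ((⅑)*(1/11)*(-251))*53 = -156 - 251/99*53 = -156 - 13303/99 = -28747/99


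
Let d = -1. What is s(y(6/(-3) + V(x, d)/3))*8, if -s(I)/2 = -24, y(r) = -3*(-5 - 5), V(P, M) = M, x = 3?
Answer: 384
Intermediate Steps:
y(r) = 30 (y(r) = -3*(-10) = 30)
s(I) = 48 (s(I) = -2*(-24) = 48)
s(y(6/(-3) + V(x, d)/3))*8 = 48*8 = 384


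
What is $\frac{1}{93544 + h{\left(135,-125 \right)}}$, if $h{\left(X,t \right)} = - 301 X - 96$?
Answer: $\frac{1}{52813} \approx 1.8935 \cdot 10^{-5}$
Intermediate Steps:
$h{\left(X,t \right)} = -96 - 301 X$
$\frac{1}{93544 + h{\left(135,-125 \right)}} = \frac{1}{93544 - 40731} = \frac{1}{52813}$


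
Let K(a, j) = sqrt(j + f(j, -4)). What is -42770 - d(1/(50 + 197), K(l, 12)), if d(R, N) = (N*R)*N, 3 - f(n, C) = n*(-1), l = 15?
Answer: -10564217/247 ≈ -42770.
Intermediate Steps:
f(n, C) = 3 + n (f(n, C) = 3 - n*(-1) = 3 - (-1)*n = 3 + n)
K(a, j) = sqrt(3 + 2*j) (K(a, j) = sqrt(j + (3 + j)) = sqrt(3 + 2*j))
d(R, N) = R*N**2
-42770 - d(1/(50 + 197), K(l, 12)) = -42770 - (sqrt(3 + 2*12))**2/(50 + 197) = -42770 - (sqrt(3 + 24))**2/247 = -42770 - (sqrt(27))**2/247 = -42770 - (3*sqrt(3))**2/247 = -42770 - 27/247 = -10564217/247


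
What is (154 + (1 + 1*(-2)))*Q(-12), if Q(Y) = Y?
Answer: -1836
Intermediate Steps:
(154 + (1 + 1*(-2)))*Q(-12) = (154 + (1 + 1*(-2)))*(-12) = (154 + (1 - 2))*(-12) = (154 - 1)*(-12) = 153*(-12) = -1836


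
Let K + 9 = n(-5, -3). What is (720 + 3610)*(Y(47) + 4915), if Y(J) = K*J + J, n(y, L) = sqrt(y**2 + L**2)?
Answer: 19653870 + 203510*sqrt(34) ≈ 2.0841e+7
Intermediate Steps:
n(y, L) = sqrt(L**2 + y**2)
K = -9 + sqrt(34) (K = -9 + sqrt((-3)**2 + (-5)**2) = -9 + sqrt(9 + 25) = -9 + sqrt(34) ≈ -3.1690)
Y(J) = J + J*(-9 + sqrt(34)) (Y(J) = (-9 + sqrt(34))*J + J = J*(-9 + sqrt(34)) + J = J + J*(-9 + sqrt(34)))
(720 + 3610)*(Y(47) + 4915) = (720 + 3610)*(47*(-8 + sqrt(34)) + 4915) = 4330*((-376 + 47*sqrt(34)) + 4915) = 4330*(4539 + 47*sqrt(34)) = 19653870 + 203510*sqrt(34)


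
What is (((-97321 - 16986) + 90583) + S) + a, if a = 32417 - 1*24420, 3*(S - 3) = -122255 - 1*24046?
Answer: -64491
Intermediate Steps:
S = -48764 (S = 3 + (-122255 - 1*24046)/3 = 3 + (-122255 - 24046)/3 = 3 + (⅓)*(-146301) = 3 - 48767 = -48764)
a = 7997 (a = 32417 - 24420 = 7997)
(((-97321 - 16986) + 90583) + S) + a = (((-97321 - 16986) + 90583) - 48764) + 7997 = ((-114307 + 90583) - 48764) + 7997 = (-23724 - 48764) + 7997 = -72488 + 7997 = -64491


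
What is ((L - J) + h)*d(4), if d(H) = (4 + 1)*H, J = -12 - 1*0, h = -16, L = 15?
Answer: 220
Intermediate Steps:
J = -12 (J = -12 + 0 = -12)
d(H) = 5*H
((L - J) + h)*d(4) = ((15 - 1*(-12)) - 16)*(5*4) = ((15 + 12) - 16)*20 = (27 - 16)*20 = 11*20 = 220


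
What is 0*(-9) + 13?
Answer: 13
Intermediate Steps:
0*(-9) + 13 = 0 + 13 = 13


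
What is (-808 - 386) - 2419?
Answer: -3613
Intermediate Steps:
(-808 - 386) - 2419 = -1194 - 2419 = -3613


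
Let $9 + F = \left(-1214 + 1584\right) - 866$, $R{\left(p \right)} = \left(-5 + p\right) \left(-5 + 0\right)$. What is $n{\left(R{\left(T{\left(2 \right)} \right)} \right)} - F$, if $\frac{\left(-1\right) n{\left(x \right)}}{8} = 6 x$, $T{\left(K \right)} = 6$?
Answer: $745$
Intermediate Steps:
$R{\left(p \right)} = 25 - 5 p$ ($R{\left(p \right)} = \left(-5 + p\right) \left(-5\right) = 25 - 5 p$)
$F = -505$ ($F = -9 + \left(\left(-1214 + 1584\right) - 866\right) = -9 + \left(370 - 866\right) = -9 - 496 = -505$)
$n{\left(x \right)} = - 48 x$ ($n{\left(x \right)} = - 8 \cdot 6 x = - 48 x$)
$n{\left(R{\left(T{\left(2 \right)} \right)} \right)} - F = - 48 \left(25 - 30\right) - -505 = - 48 \left(25 - 30\right) + 505 = \left(-48\right) \left(-5\right) + 505 = 240 + 505 = 745$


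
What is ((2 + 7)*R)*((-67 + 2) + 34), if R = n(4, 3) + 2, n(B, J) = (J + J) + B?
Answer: -3348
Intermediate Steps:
n(B, J) = B + 2*J (n(B, J) = 2*J + B = B + 2*J)
R = 12 (R = (4 + 2*3) + 2 = (4 + 6) + 2 = 10 + 2 = 12)
((2 + 7)*R)*((-67 + 2) + 34) = ((2 + 7)*12)*((-67 + 2) + 34) = (9*12)*(-65 + 34) = 108*(-31) = -3348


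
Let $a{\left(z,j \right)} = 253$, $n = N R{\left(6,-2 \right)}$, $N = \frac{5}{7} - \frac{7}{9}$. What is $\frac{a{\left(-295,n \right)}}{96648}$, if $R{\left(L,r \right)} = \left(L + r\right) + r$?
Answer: $\frac{253}{96648} \approx 0.0026177$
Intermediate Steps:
$N = - \frac{4}{63}$ ($N = 5 \cdot \frac{1}{7} - \frac{7}{9} = \frac{5}{7} - \frac{7}{9} = - \frac{4}{63} \approx -0.063492$)
$R{\left(L,r \right)} = L + 2 r$
$n = - \frac{8}{63}$ ($n = - \frac{4 \left(6 + 2 \left(-2\right)\right)}{63} = - \frac{4 \left(6 - 4\right)}{63} = \left(- \frac{4}{63}\right) 2 = - \frac{8}{63} \approx -0.12698$)
$\frac{a{\left(-295,n \right)}}{96648} = \frac{253}{96648}$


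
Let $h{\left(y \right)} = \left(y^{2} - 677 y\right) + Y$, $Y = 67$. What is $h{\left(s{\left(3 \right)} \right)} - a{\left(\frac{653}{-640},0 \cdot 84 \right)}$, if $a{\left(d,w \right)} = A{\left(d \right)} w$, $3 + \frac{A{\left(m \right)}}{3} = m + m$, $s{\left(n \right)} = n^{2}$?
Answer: $-5945$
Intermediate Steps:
$A{\left(m \right)} = -9 + 6 m$ ($A{\left(m \right)} = -9 + 3 \left(m + m\right) = -9 + 3 \cdot 2 m = -9 + 6 m$)
$h{\left(y \right)} = 67 + y^{2} - 677 y$ ($h{\left(y \right)} = \left(y^{2} - 677 y\right) + 67 = 67 + y^{2} - 677 y$)
$a{\left(d,w \right)} = w \left(-9 + 6 d\right)$ ($a{\left(d,w \right)} = \left(-9 + 6 d\right) w = w \left(-9 + 6 d\right)$)
$h{\left(s{\left(3 \right)} \right)} - a{\left(\frac{653}{-640},0 \cdot 84 \right)} = \left(67 + \left(3^{2}\right)^{2} - 677 \cdot 3^{2}\right) - 3 \cdot 0 \cdot 84 \left(-3 + 2 \frac{653}{-640}\right) = \left(67 + 9^{2} - 6093\right) - 3 \cdot 0 \left(-3 + 2 \cdot 653 \left(- \frac{1}{640}\right)\right) = \left(67 + 81 - 6093\right) - 3 \cdot 0 \left(-3 + 2 \left(- \frac{653}{640}\right)\right) = -5945 - 3 \cdot 0 \left(-3 - \frac{653}{320}\right) = -5945 - 3 \cdot 0 \left(- \frac{1613}{320}\right) = -5945 - 0 = -5945 + 0 = -5945$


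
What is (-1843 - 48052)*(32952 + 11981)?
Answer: -2241932035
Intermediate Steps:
(-1843 - 48052)*(32952 + 11981) = -49895*44933 = -2241932035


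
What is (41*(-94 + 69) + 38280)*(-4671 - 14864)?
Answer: -727776425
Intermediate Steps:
(41*(-94 + 69) + 38280)*(-4671 - 14864) = (41*(-25) + 38280)*(-19535) = (-1025 + 38280)*(-19535) = 37255*(-19535) = -727776425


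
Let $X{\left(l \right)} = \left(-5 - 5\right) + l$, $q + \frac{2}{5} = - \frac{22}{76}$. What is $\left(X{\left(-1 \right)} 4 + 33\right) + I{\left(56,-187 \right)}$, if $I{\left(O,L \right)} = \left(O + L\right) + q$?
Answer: $- \frac{27111}{190} \approx -142.69$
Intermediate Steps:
$q = - \frac{131}{190}$ ($q = - \frac{2}{5} - \frac{22}{76} = - \frac{2}{5} - \frac{11}{38} = - \frac{131}{190} \approx -0.68947$)
$I{\left(O,L \right)} = - \frac{131}{190} + L + O$ ($I{\left(O,L \right)} = \left(O + L\right) - \frac{131}{190} = \left(L + O\right) - \frac{131}{190} = - \frac{131}{190} + L + O$)
$X{\left(l \right)} = -10 + l$
$\left(X{\left(-1 \right)} 4 + 33\right) + I{\left(56,-187 \right)} = \left(\left(-10 - 1\right) 4 + 33\right) - \frac{25021}{190} = \left(\left(-11\right) 4 + 33\right) - \frac{25021}{190} = \left(-44 + 33\right) - \frac{25021}{190} = -11 - \frac{25021}{190} = - \frac{27111}{190}$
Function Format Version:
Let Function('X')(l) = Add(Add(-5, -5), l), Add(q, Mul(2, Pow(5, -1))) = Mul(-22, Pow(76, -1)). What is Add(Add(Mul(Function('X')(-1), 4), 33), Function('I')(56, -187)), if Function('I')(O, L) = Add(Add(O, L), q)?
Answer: Rational(-27111, 190) ≈ -142.69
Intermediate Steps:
q = Rational(-131, 190) (q = Add(Rational(-2, 5), Mul(-22, Pow(76, -1))) = Add(Rational(-2, 5), Mul(-22, Rational(1, 76))) = Add(Rational(-2, 5), Rational(-11, 38)) = Rational(-131, 190) ≈ -0.68947)
Function('I')(O, L) = Add(Rational(-131, 190), L, O) (Function('I')(O, L) = Add(Add(O, L), Rational(-131, 190)) = Add(Add(L, O), Rational(-131, 190)) = Add(Rational(-131, 190), L, O))
Function('X')(l) = Add(-10, l)
Add(Add(Mul(Function('X')(-1), 4), 33), Function('I')(56, -187)) = Add(Add(Mul(Add(-10, -1), 4), 33), Add(Rational(-131, 190), -187, 56)) = Add(Add(Mul(-11, 4), 33), Rational(-25021, 190)) = Add(Add(-44, 33), Rational(-25021, 190)) = Add(-11, Rational(-25021, 190)) = Rational(-27111, 190)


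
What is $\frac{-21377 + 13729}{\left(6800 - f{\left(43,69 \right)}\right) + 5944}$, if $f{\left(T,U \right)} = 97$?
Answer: $- \frac{7648}{12647} \approx -0.60473$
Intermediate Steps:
$\frac{-21377 + 13729}{\left(6800 - f{\left(43,69 \right)}\right) + 5944} = \frac{-21377 + 13729}{\left(6800 - 97\right) + 5944} = - \frac{7648}{\left(6800 - 97\right) + 5944} = - \frac{7648}{6703 + 5944} = - \frac{7648}{12647}$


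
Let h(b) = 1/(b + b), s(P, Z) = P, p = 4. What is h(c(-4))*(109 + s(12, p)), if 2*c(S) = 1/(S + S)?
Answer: -968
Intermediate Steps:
c(S) = 1/(4*S) (c(S) = 1/(2*(S + S)) = 1/(2*((2*S))) = (1/(2*S))/2 = 1/(4*S))
h(b) = 1/(2*b)
h(c(-4))*(109 + s(12, p)) = (1/(2*(((1/4)/(-4)))))*(109 + 12) = (1/(2*(((1/4)*(-1/4)))))*121 = (1/(2*(-1/16)))*121 = ((1/2)*(-16))*121 = -8*121 = -968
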